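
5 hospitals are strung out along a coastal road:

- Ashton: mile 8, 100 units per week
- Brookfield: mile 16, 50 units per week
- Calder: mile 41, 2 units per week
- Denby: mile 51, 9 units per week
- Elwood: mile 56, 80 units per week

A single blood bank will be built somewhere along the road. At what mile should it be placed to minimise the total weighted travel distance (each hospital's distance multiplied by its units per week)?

For a sum of weighted absolute distances on a line, the optimum is the weighted median (not the mean). Total weight W = 241; half-weight = 120.5.
Sort by position and accumulate weight:
  mile 8 (Ashton, w=100) → cum 100
  mile 16 (Brookfield, w=50) → cum 150  ≥ 120.5 → median here
  mile 41 (Calder, w=2) → cum 152
  mile 51 (Denby, w=9) → cum 161
  mile 56 (Elwood, w=80) → cum 241
Optimal location: mile 16.

x = 16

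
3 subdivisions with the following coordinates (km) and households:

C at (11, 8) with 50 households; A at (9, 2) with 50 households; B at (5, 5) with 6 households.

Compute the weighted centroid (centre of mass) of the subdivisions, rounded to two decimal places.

The minimiser of Σwᵢ‖p−pᵢ‖² is the weighted centroid p* = (Σwᵢpᵢ)/(Σwᵢ).
Σwᵢ = 106.
Σwᵢxᵢ = 50·11 + 50·9 + 6·5 = 1030.
Σwᵢyᵢ = 50·8 + 50·2 + 6·5 = 530.
x* = 1030/106 = 9.72, y* = 530/106 = 5.00.

(9.72, 5.00)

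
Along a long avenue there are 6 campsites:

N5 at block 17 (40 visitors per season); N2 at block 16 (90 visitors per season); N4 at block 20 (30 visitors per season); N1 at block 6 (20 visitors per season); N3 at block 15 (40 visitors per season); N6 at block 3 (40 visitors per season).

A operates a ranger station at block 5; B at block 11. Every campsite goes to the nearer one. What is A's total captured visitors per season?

The indifferent point is the midpoint (5+11)/2 = 8; campsites left of it (closer to A at 5) go to A, those right go to B.
  N6 at 3 (w=40) → A
  N1 at 6 (w=20) → A
  N3 at 15 (w=40) → B
  N2 at 16 (w=90) → B
  N5 at 17 (w=40) → B
  N4 at 20 (w=30) → B
A captures 60; B captures 200.

60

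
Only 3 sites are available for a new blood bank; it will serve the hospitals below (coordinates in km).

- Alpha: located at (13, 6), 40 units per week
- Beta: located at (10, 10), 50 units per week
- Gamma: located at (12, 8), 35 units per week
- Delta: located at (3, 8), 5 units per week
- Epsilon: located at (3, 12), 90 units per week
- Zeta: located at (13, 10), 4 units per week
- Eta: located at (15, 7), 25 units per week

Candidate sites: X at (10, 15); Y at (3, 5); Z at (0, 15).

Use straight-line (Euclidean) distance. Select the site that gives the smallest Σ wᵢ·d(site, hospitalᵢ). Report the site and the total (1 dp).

X, total 1878.4 km

Total weighted distance at each candidate:
  X (10, 15): total = 1878.4
  Y (3, 5): total = 2158.0
  Z (0, 15): total = 2578.3
Minimum is at X with total 1878.4 km.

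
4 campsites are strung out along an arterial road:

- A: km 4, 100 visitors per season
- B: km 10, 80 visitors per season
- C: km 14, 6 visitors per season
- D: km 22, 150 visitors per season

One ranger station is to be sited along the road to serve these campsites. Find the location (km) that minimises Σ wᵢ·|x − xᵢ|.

x = 10

For a sum of weighted absolute distances on a line, the optimum is the weighted median (not the mean). Total weight W = 336; half-weight = 168.
Sort by position and accumulate weight:
  km 4 (A, w=100) → cum 100
  km 10 (B, w=80) → cum 180  ≥ 168 → median here
  km 14 (C, w=6) → cum 186
  km 22 (D, w=150) → cum 336
Optimal location: km 10.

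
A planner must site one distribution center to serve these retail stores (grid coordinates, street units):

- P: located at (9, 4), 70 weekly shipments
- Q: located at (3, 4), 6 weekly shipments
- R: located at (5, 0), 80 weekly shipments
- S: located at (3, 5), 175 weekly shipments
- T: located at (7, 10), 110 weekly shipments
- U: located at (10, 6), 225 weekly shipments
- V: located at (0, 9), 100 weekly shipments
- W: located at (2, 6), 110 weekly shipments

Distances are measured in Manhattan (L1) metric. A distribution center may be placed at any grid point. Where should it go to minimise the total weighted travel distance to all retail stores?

Manhattan distance separates: Σwᵢ(|x−xᵢ|+|y−yᵢ|) = Σwᵢ|x−xᵢ| + Σwᵢ|y−yᵢ|, so x and y are optimised independently as 1-D weighted medians.
Total weight W = 876; half = 438.
x-coordinate, sorted with cumulative weight:
  x=0 (V, w=100) cum 100
  x=2 (W, w=110) cum 210
  x=3 (Q, w=6) cum 216
  x=3 (S, w=175) cum 391
  x=5 (R, w=80) cum 471  ← median
  x=7 (T, w=110) cum 581
  x=9 (P, w=70) cum 651
  x=10 (U, w=225) cum 876
⇒ x* = 5
y-coordinate, sorted with cumulative weight:
  y=0 (R, w=80) cum 80
  y=4 (P, w=70) cum 150
  y=4 (Q, w=6) cum 156
  y=5 (S, w=175) cum 331
  y=6 (U, w=225) cum 556  ← median
  y=6 (W, w=110) cum 666
  y=9 (V, w=100) cum 766
  y=10 (T, w=110) cum 876
⇒ y* = 6

(5, 6)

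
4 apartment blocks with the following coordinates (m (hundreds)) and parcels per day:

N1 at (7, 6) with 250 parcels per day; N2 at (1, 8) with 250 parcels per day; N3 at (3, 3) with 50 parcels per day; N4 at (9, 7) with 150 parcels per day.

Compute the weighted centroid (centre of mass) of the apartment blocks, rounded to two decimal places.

The minimiser of Σwᵢ‖p−pᵢ‖² is the weighted centroid p* = (Σwᵢpᵢ)/(Σwᵢ).
Σwᵢ = 700.
Σwᵢxᵢ = 250·7 + 250·1 + 50·3 + 150·9 = 3500.
Σwᵢyᵢ = 250·6 + 250·8 + 50·3 + 150·7 = 4700.
x* = 3500/700 = 5.00, y* = 4700/700 = 6.71.

(5.00, 6.71)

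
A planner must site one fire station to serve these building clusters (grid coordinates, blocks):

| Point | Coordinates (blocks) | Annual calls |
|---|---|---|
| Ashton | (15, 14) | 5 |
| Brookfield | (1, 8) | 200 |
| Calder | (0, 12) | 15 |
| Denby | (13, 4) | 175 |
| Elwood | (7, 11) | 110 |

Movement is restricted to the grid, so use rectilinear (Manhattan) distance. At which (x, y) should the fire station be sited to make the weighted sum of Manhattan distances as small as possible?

(7, 8)

Manhattan distance separates: Σwᵢ(|x−xᵢ|+|y−yᵢ|) = Σwᵢ|x−xᵢ| + Σwᵢ|y−yᵢ|, so x and y are optimised independently as 1-D weighted medians.
Total weight W = 505; half = 252.5.
x-coordinate, sorted with cumulative weight:
  x=0 (Calder, w=15) cum 15
  x=1 (Brookfield, w=200) cum 215
  x=7 (Elwood, w=110) cum 325  ← median
  x=13 (Denby, w=175) cum 500
  x=15 (Ashton, w=5) cum 505
⇒ x* = 7
y-coordinate, sorted with cumulative weight:
  y=4 (Denby, w=175) cum 175
  y=8 (Brookfield, w=200) cum 375  ← median
  y=11 (Elwood, w=110) cum 485
  y=12 (Calder, w=15) cum 500
  y=14 (Ashton, w=5) cum 505
⇒ y* = 8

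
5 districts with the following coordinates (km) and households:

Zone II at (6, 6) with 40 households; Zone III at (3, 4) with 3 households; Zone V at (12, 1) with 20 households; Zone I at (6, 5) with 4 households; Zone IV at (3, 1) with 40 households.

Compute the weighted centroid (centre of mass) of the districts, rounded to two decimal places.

(5.92, 3.10)

The minimiser of Σwᵢ‖p−pᵢ‖² is the weighted centroid p* = (Σwᵢpᵢ)/(Σwᵢ).
Σwᵢ = 107.
Σwᵢxᵢ = 40·6 + 3·3 + 20·12 + 4·6 + 40·3 = 633.
Σwᵢyᵢ = 40·6 + 3·4 + 20·1 + 4·5 + 40·1 = 332.
x* = 633/107 = 5.92, y* = 332/107 = 3.10.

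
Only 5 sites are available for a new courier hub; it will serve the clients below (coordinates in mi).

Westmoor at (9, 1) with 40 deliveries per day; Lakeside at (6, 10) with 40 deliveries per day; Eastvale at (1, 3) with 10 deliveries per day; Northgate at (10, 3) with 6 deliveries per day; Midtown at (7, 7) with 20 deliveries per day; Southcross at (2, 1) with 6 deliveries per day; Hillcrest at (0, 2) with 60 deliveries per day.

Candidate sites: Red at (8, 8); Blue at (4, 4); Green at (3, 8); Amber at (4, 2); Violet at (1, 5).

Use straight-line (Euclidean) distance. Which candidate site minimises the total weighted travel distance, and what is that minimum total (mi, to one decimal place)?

Total weighted distance at each candidate:
  Red (8, 8): total = 1197.9
  Blue (4, 4): total = 929.2
  Green (3, 8): total = 1145.9
  Amber (4, 2): total = 972.0
  Violet (1, 5): total = 1056.9
Minimum is at Blue with total 929.2 mi.

Blue, total 929.2 mi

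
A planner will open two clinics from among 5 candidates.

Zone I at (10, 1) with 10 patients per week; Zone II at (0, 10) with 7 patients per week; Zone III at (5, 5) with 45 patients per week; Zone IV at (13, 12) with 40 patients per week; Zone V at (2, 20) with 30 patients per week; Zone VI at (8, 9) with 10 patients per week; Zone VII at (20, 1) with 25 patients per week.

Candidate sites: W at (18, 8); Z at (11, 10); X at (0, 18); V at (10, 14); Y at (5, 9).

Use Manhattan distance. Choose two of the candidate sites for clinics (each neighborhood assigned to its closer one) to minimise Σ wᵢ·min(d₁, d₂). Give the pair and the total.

{Z, Y}, total 1382

Evaluate every pair (each demand assigned to the nearer of the two):
  {Z, Y}: total = 1382
  {W, Y}: total = 1387
  {Z, X}: total = 1421
  {X, Y}: total = 1517
  {V, Y}: total = 1577
  {W, Z}: total = 1667
  {W, X}: total = 1741
  {Z, V}: total = 1742
  {W, V}: total = 1773
  {X, V}: total = 1781
Best pair: {Z, Y} with total 1382.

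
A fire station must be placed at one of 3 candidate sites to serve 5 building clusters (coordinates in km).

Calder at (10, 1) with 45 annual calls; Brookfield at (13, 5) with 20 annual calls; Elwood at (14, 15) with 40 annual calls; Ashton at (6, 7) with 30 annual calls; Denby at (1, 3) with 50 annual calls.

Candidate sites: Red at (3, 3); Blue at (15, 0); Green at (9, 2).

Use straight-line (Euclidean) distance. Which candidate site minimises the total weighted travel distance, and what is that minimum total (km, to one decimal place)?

Green, total 1298.8 km

Total weighted distance at each candidate:
  Red (3, 3): total = 1432.7
  Blue (15, 0): total = 1996.4
  Green (9, 2): total = 1298.8
Minimum is at Green with total 1298.8 km.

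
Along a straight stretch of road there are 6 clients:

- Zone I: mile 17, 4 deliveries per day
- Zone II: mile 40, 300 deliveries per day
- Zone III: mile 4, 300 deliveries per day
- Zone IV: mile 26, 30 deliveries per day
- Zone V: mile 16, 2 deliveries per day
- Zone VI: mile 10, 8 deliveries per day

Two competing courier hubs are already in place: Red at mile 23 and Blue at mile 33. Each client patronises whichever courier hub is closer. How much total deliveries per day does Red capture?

344

The indifferent point is the midpoint (23+33)/2 = 28; clients left of it (closer to Red at 23) go to Red, those right go to Blue.
  Zone III at 4 (w=300) → Red
  Zone VI at 10 (w=8) → Red
  Zone V at 16 (w=2) → Red
  Zone I at 17 (w=4) → Red
  Zone IV at 26 (w=30) → Red
  Zone II at 40 (w=300) → Blue
Red captures 344; Blue captures 300.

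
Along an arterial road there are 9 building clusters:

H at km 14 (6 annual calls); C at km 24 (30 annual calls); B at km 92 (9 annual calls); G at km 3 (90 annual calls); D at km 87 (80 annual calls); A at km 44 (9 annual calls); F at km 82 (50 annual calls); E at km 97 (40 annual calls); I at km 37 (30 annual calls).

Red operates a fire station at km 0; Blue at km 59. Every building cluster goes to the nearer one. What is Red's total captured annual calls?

The indifferent point is the midpoint (0+59)/2 = 29.5; building clusters left of it (closer to Red at 0) go to Red, those right go to Blue.
  G at 3 (w=90) → Red
  H at 14 (w=6) → Red
  C at 24 (w=30) → Red
  I at 37 (w=30) → Blue
  A at 44 (w=9) → Blue
  F at 82 (w=50) → Blue
  D at 87 (w=80) → Blue
  B at 92 (w=9) → Blue
  E at 97 (w=40) → Blue
Red captures 126; Blue captures 218.

126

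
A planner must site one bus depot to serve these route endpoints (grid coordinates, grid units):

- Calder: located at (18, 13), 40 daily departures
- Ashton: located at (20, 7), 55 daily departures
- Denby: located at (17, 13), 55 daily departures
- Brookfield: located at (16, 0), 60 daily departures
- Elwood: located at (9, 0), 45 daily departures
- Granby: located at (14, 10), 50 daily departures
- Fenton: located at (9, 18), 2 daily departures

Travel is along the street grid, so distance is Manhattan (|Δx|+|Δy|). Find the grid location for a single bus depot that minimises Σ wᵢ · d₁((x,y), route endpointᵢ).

(16, 7)

Manhattan distance separates: Σwᵢ(|x−xᵢ|+|y−yᵢ|) = Σwᵢ|x−xᵢ| + Σwᵢ|y−yᵢ|, so x and y are optimised independently as 1-D weighted medians.
Total weight W = 307; half = 153.5.
x-coordinate, sorted with cumulative weight:
  x=9 (Elwood, w=45) cum 45
  x=9 (Fenton, w=2) cum 47
  x=14 (Granby, w=50) cum 97
  x=16 (Brookfield, w=60) cum 157  ← median
  x=17 (Denby, w=55) cum 212
  x=18 (Calder, w=40) cum 252
  x=20 (Ashton, w=55) cum 307
⇒ x* = 16
y-coordinate, sorted with cumulative weight:
  y=0 (Brookfield, w=60) cum 60
  y=0 (Elwood, w=45) cum 105
  y=7 (Ashton, w=55) cum 160  ← median
  y=10 (Granby, w=50) cum 210
  y=13 (Calder, w=40) cum 250
  y=13 (Denby, w=55) cum 305
  y=18 (Fenton, w=2) cum 307
⇒ y* = 7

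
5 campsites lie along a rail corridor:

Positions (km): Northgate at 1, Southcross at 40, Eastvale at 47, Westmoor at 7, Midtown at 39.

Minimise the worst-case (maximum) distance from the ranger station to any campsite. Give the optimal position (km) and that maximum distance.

The 1-center on a line is the midpoint of the two extreme points: leftmost at 1, rightmost at 47.
Optimal location = (1 + 47)/2 = 24; maximum distance = (47 − 1)/2 = 23.

location 24, max distance 23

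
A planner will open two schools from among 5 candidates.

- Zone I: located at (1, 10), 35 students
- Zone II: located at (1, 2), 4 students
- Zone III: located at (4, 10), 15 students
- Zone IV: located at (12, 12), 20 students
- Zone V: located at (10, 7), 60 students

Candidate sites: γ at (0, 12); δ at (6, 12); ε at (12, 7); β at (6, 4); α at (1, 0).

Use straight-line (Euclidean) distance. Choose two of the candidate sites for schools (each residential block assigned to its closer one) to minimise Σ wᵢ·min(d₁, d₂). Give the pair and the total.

Evaluate every pair (each demand assigned to the nearer of the two):
  {γ, ε}: total = 405.5
  {δ, ε}: total = 495.6
  {ε, β}: total = 609.8
  {γ, δ}: total = 665.1
  {γ, β}: total = 666.9
  {δ, β}: total = 672.4
  {ε, α}: total = 706.2
  {δ, α}: total = 743.1
  {β, α}: total = 876.2
  {γ, α}: total = 1064.2
Best pair: {γ, ε} with total 405.5.

{γ, ε}, total 405.5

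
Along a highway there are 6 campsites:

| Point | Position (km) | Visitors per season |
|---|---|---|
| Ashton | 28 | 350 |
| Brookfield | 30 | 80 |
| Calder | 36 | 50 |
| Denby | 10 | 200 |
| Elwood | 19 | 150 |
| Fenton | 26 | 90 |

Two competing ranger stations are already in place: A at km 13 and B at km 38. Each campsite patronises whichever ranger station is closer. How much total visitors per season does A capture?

350

The indifferent point is the midpoint (13+38)/2 = 25.5; campsites left of it (closer to A at 13) go to A, those right go to B.
  Denby at 10 (w=200) → A
  Elwood at 19 (w=150) → A
  Fenton at 26 (w=90) → B
  Ashton at 28 (w=350) → B
  Brookfield at 30 (w=80) → B
  Calder at 36 (w=50) → B
A captures 350; B captures 570.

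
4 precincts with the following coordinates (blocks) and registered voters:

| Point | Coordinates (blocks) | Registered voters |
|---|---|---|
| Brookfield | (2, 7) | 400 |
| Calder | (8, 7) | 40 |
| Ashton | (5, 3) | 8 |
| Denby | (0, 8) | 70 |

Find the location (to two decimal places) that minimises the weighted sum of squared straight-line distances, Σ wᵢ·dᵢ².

The minimiser of Σwᵢ‖p−pᵢ‖² is the weighted centroid p* = (Σwᵢpᵢ)/(Σwᵢ).
Σwᵢ = 518.
Σwᵢxᵢ = 400·2 + 40·8 + 8·5 + 70·0 = 1160.
Σwᵢyᵢ = 400·7 + 40·7 + 8·3 + 70·8 = 3664.
x* = 1160/518 = 2.24, y* = 3664/518 = 7.07.

(2.24, 7.07)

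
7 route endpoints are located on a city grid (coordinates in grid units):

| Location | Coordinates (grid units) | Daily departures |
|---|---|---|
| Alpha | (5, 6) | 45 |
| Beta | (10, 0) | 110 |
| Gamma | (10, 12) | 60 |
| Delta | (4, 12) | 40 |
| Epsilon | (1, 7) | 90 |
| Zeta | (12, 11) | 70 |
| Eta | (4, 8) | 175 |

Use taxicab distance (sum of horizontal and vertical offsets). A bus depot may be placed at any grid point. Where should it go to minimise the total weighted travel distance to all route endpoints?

Manhattan distance separates: Σwᵢ(|x−xᵢ|+|y−yᵢ|) = Σwᵢ|x−xᵢ| + Σwᵢ|y−yᵢ|, so x and y are optimised independently as 1-D weighted medians.
Total weight W = 590; half = 295.
x-coordinate, sorted with cumulative weight:
  x=1 (Epsilon, w=90) cum 90
  x=4 (Delta, w=40) cum 130
  x=4 (Eta, w=175) cum 305  ← median
  x=5 (Alpha, w=45) cum 350
  x=10 (Beta, w=110) cum 460
  x=10 (Gamma, w=60) cum 520
  x=12 (Zeta, w=70) cum 590
⇒ x* = 4
y-coordinate, sorted with cumulative weight:
  y=0 (Beta, w=110) cum 110
  y=6 (Alpha, w=45) cum 155
  y=7 (Epsilon, w=90) cum 245
  y=8 (Eta, w=175) cum 420  ← median
  y=11 (Zeta, w=70) cum 490
  y=12 (Gamma, w=60) cum 550
  y=12 (Delta, w=40) cum 590
⇒ y* = 8

(4, 8)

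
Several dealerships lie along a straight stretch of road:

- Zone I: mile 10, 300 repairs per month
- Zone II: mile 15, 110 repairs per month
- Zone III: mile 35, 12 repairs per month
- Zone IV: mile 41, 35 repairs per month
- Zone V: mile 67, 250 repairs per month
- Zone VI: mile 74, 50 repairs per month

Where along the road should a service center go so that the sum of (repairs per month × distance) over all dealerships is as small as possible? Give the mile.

x = 15

For a sum of weighted absolute distances on a line, the optimum is the weighted median (not the mean). Total weight W = 757; half-weight = 378.5.
Sort by position and accumulate weight:
  mile 10 (Zone I, w=300) → cum 300
  mile 15 (Zone II, w=110) → cum 410  ≥ 378.5 → median here
  mile 35 (Zone III, w=12) → cum 422
  mile 41 (Zone IV, w=35) → cum 457
  mile 67 (Zone V, w=250) → cum 707
  mile 74 (Zone VI, w=50) → cum 757
Optimal location: mile 15.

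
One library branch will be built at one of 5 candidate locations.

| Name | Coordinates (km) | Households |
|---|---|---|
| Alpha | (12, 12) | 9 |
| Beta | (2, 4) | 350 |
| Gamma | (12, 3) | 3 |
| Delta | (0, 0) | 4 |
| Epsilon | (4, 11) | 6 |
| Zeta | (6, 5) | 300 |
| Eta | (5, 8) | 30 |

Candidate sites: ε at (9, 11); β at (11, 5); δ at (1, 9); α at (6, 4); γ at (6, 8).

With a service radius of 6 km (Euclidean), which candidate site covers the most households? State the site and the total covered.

γ, covering 686

Coverage radius r = 6 km; a point is covered iff (Δx)²+(Δy)² ≤ 6² = 36.
  ε (9, 11): covers {Alpha, Epsilon, Eta} → 45
  β (11, 5): covers {Gamma, Zeta} → 303
  δ (1, 9): covers {Beta, Epsilon, Eta} → 386
  α (6, 4): covers {Beta, Zeta, Eta} → 680
  γ (6, 8): covers {Beta, Epsilon, Zeta, Eta} → 686
Maximum coverage at γ: 686 households.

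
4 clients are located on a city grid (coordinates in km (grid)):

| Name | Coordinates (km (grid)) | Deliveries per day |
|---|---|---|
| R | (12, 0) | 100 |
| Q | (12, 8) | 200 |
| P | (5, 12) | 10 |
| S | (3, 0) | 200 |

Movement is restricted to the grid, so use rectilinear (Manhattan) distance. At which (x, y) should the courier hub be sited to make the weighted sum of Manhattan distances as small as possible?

Manhattan distance separates: Σwᵢ(|x−xᵢ|+|y−yᵢ|) = Σwᵢ|x−xᵢ| + Σwᵢ|y−yᵢ|, so x and y are optimised independently as 1-D weighted medians.
Total weight W = 510; half = 255.
x-coordinate, sorted with cumulative weight:
  x=3 (S, w=200) cum 200
  x=5 (P, w=10) cum 210
  x=12 (R, w=100) cum 310  ← median
  x=12 (Q, w=200) cum 510
⇒ x* = 12
y-coordinate, sorted with cumulative weight:
  y=0 (R, w=100) cum 100
  y=0 (S, w=200) cum 300  ← median
  y=8 (Q, w=200) cum 500
  y=12 (P, w=10) cum 510
⇒ y* = 0

(12, 0)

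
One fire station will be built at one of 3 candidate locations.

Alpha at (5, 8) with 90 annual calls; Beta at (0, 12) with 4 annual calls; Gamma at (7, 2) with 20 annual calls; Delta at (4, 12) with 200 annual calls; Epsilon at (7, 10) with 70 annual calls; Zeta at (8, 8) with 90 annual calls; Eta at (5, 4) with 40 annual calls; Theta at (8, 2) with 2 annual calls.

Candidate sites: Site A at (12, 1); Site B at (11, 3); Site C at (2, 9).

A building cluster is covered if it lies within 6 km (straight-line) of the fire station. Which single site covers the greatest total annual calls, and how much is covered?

Site C, covering 404

Coverage radius r = 6 km; a point is covered iff (Δx)²+(Δy)² ≤ 6² = 36.
  Site A (12, 1): covers {Gamma, Theta} → 22
  Site B (11, 3): covers {Gamma, Zeta, Theta} → 112
  Site C (2, 9): covers {Alpha, Beta, Delta, Epsilon, Eta} → 404
Maximum coverage at Site C: 404 annual calls.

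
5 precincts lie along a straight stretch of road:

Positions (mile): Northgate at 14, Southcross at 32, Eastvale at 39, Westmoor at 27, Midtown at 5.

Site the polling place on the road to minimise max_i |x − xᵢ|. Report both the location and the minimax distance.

location 22, max distance 17

The 1-center on a line is the midpoint of the two extreme points: leftmost at 5, rightmost at 39.
Optimal location = (5 + 39)/2 = 22; maximum distance = (39 − 5)/2 = 17.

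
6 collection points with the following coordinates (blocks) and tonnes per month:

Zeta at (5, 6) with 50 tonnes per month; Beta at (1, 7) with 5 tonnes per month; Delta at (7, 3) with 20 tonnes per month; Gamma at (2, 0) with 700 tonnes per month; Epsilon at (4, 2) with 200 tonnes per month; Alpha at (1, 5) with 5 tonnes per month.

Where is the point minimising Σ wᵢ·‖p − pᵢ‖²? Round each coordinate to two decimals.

(2.65, 0.84)

The minimiser of Σwᵢ‖p−pᵢ‖² is the weighted centroid p* = (Σwᵢpᵢ)/(Σwᵢ).
Σwᵢ = 980.
Σwᵢxᵢ = 50·5 + 5·1 + 20·7 + 700·2 + 200·4 + 5·1 = 2600.
Σwᵢyᵢ = 50·6 + 5·7 + 20·3 + 700·0 + 200·2 + 5·5 = 820.
x* = 2600/980 = 2.65, y* = 820/980 = 0.84.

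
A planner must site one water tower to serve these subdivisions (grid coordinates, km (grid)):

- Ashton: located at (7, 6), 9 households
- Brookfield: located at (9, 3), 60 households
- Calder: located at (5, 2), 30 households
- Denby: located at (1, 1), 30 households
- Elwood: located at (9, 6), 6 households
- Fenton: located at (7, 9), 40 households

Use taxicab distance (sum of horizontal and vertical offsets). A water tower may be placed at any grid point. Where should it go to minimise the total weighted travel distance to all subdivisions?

Manhattan distance separates: Σwᵢ(|x−xᵢ|+|y−yᵢ|) = Σwᵢ|x−xᵢ| + Σwᵢ|y−yᵢ|, so x and y are optimised independently as 1-D weighted medians.
Total weight W = 175; half = 87.5.
x-coordinate, sorted with cumulative weight:
  x=1 (Denby, w=30) cum 30
  x=5 (Calder, w=30) cum 60
  x=7 (Ashton, w=9) cum 69
  x=7 (Fenton, w=40) cum 109  ← median
  x=9 (Brookfield, w=60) cum 169
  x=9 (Elwood, w=6) cum 175
⇒ x* = 7
y-coordinate, sorted with cumulative weight:
  y=1 (Denby, w=30) cum 30
  y=2 (Calder, w=30) cum 60
  y=3 (Brookfield, w=60) cum 120  ← median
  y=6 (Ashton, w=9) cum 129
  y=6 (Elwood, w=6) cum 135
  y=9 (Fenton, w=40) cum 175
⇒ y* = 3

(7, 3)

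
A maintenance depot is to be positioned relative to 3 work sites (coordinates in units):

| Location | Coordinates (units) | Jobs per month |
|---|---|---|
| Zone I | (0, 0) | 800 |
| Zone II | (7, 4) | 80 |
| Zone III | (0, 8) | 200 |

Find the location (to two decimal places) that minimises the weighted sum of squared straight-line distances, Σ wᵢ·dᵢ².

(0.52, 1.78)

The minimiser of Σwᵢ‖p−pᵢ‖² is the weighted centroid p* = (Σwᵢpᵢ)/(Σwᵢ).
Σwᵢ = 1080.
Σwᵢxᵢ = 800·0 + 80·7 + 200·0 = 560.
Σwᵢyᵢ = 800·0 + 80·4 + 200·8 = 1920.
x* = 560/1080 = 0.52, y* = 1920/1080 = 1.78.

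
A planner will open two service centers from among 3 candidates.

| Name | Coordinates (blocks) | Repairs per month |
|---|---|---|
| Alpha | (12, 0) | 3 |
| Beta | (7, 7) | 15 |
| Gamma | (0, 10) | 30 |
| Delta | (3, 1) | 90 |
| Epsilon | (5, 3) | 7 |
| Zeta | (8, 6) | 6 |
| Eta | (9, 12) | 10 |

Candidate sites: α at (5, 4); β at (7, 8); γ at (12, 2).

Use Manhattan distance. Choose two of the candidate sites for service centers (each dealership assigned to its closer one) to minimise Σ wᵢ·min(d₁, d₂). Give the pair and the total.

{α, β}, total 853

Evaluate every pair (each demand assigned to the nearer of the two):
  {α, β}: total = 853
  {α, γ}: total = 1018
  {β, γ}: total = 1318
Best pair: {α, β} with total 853.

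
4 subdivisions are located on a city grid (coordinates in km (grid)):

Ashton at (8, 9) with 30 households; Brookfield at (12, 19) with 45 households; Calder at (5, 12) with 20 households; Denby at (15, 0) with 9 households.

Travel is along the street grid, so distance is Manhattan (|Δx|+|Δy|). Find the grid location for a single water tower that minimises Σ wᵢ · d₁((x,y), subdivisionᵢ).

(12, 12)

Manhattan distance separates: Σwᵢ(|x−xᵢ|+|y−yᵢ|) = Σwᵢ|x−xᵢ| + Σwᵢ|y−yᵢ|, so x and y are optimised independently as 1-D weighted medians.
Total weight W = 104; half = 52.
x-coordinate, sorted with cumulative weight:
  x=5 (Calder, w=20) cum 20
  x=8 (Ashton, w=30) cum 50
  x=12 (Brookfield, w=45) cum 95  ← median
  x=15 (Denby, w=9) cum 104
⇒ x* = 12
y-coordinate, sorted with cumulative weight:
  y=0 (Denby, w=9) cum 9
  y=9 (Ashton, w=30) cum 39
  y=12 (Calder, w=20) cum 59  ← median
  y=19 (Brookfield, w=45) cum 104
⇒ y* = 12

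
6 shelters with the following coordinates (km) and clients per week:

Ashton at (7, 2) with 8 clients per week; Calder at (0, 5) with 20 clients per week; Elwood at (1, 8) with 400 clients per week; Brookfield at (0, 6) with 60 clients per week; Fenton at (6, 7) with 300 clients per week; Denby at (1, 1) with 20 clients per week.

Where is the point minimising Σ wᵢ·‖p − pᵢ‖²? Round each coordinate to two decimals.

(2.82, 7.17)

The minimiser of Σwᵢ‖p−pᵢ‖² is the weighted centroid p* = (Σwᵢpᵢ)/(Σwᵢ).
Σwᵢ = 808.
Σwᵢxᵢ = 8·7 + 20·0 + 400·1 + 60·0 + 300·6 + 20·1 = 2276.
Σwᵢyᵢ = 8·2 + 20·5 + 400·8 + 60·6 + 300·7 + 20·1 = 5796.
x* = 2276/808 = 2.82, y* = 5796/808 = 7.17.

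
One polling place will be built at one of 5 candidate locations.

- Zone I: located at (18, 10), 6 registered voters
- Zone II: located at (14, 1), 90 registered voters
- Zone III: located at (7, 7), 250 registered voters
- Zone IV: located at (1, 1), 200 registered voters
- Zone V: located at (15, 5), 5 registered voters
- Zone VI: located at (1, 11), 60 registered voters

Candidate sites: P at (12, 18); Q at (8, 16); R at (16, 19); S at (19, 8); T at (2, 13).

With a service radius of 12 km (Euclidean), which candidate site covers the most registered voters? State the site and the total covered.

Q, covering 316

Coverage radius r = 12 km; a point is covered iff (Δx)²+(Δy)² ≤ 12² = 144.
  P (12, 18): covers {Zone I} → 6
  Q (8, 16): covers {Zone I, Zone III, Zone VI} → 316
  R (16, 19): covers {Zone I} → 6
  S (19, 8): covers {Zone I, Zone II, Zone V} → 101
  T (2, 13): covers {Zone III, Zone VI} → 310
Maximum coverage at Q: 316 registered voters.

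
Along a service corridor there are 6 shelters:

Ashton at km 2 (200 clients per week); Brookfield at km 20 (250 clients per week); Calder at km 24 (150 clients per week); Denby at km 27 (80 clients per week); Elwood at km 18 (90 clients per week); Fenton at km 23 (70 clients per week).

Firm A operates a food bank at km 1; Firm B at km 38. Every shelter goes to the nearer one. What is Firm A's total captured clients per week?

The indifferent point is the midpoint (1+38)/2 = 19.5; shelters left of it (closer to Firm A at 1) go to Firm A, those right go to Firm B.
  Ashton at 2 (w=200) → Firm A
  Elwood at 18 (w=90) → Firm A
  Brookfield at 20 (w=250) → Firm B
  Fenton at 23 (w=70) → Firm B
  Calder at 24 (w=150) → Firm B
  Denby at 27 (w=80) → Firm B
Firm A captures 290; Firm B captures 550.

290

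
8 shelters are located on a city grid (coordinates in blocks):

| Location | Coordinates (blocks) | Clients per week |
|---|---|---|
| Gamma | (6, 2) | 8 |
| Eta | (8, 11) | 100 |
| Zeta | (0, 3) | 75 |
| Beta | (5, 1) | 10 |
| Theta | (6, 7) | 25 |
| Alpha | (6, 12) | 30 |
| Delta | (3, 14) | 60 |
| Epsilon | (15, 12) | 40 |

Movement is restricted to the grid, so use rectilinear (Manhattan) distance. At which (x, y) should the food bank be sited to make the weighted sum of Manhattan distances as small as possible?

Manhattan distance separates: Σwᵢ(|x−xᵢ|+|y−yᵢ|) = Σwᵢ|x−xᵢ| + Σwᵢ|y−yᵢ|, so x and y are optimised independently as 1-D weighted medians.
Total weight W = 348; half = 174.
x-coordinate, sorted with cumulative weight:
  x=0 (Zeta, w=75) cum 75
  x=3 (Delta, w=60) cum 135
  x=5 (Beta, w=10) cum 145
  x=6 (Gamma, w=8) cum 153
  x=6 (Theta, w=25) cum 178  ← median
  x=6 (Alpha, w=30) cum 208
  x=8 (Eta, w=100) cum 308
  x=15 (Epsilon, w=40) cum 348
⇒ x* = 6
y-coordinate, sorted with cumulative weight:
  y=1 (Beta, w=10) cum 10
  y=2 (Gamma, w=8) cum 18
  y=3 (Zeta, w=75) cum 93
  y=7 (Theta, w=25) cum 118
  y=11 (Eta, w=100) cum 218  ← median
  y=12 (Alpha, w=30) cum 248
  y=12 (Epsilon, w=40) cum 288
  y=14 (Delta, w=60) cum 348
⇒ y* = 11

(6, 11)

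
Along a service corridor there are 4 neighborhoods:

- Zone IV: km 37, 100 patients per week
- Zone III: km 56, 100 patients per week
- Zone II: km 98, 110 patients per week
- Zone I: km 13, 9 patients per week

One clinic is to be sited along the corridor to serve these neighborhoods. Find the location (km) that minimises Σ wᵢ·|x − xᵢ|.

For a sum of weighted absolute distances on a line, the optimum is the weighted median (not the mean). Total weight W = 319; half-weight = 159.5.
Sort by position and accumulate weight:
  km 13 (Zone I, w=9) → cum 9
  km 37 (Zone IV, w=100) → cum 109
  km 56 (Zone III, w=100) → cum 209  ≥ 159.5 → median here
  km 98 (Zone II, w=110) → cum 319
Optimal location: km 56.

x = 56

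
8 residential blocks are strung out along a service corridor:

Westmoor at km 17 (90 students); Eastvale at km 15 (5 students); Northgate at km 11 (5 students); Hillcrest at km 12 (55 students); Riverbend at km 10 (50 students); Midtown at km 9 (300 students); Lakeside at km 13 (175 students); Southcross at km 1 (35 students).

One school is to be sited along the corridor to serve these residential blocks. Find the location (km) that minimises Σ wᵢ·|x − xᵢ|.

For a sum of weighted absolute distances on a line, the optimum is the weighted median (not the mean). Total weight W = 715; half-weight = 357.5.
Sort by position and accumulate weight:
  km 1 (Southcross, w=35) → cum 35
  km 9 (Midtown, w=300) → cum 335
  km 10 (Riverbend, w=50) → cum 385  ≥ 357.5 → median here
  km 11 (Northgate, w=5) → cum 390
  km 12 (Hillcrest, w=55) → cum 445
  km 13 (Lakeside, w=175) → cum 620
  km 15 (Eastvale, w=5) → cum 625
  km 17 (Westmoor, w=90) → cum 715
Optimal location: km 10.

x = 10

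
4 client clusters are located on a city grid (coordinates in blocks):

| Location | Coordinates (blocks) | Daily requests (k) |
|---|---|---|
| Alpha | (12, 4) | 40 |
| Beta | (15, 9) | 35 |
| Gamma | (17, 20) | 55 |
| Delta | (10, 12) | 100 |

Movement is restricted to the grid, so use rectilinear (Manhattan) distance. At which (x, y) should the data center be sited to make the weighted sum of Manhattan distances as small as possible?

Manhattan distance separates: Σwᵢ(|x−xᵢ|+|y−yᵢ|) = Σwᵢ|x−xᵢ| + Σwᵢ|y−yᵢ|, so x and y are optimised independently as 1-D weighted medians.
Total weight W = 230; half = 115.
x-coordinate, sorted with cumulative weight:
  x=10 (Delta, w=100) cum 100
  x=12 (Alpha, w=40) cum 140  ← median
  x=15 (Beta, w=35) cum 175
  x=17 (Gamma, w=55) cum 230
⇒ x* = 12
y-coordinate, sorted with cumulative weight:
  y=4 (Alpha, w=40) cum 40
  y=9 (Beta, w=35) cum 75
  y=12 (Delta, w=100) cum 175  ← median
  y=20 (Gamma, w=55) cum 230
⇒ y* = 12

(12, 12)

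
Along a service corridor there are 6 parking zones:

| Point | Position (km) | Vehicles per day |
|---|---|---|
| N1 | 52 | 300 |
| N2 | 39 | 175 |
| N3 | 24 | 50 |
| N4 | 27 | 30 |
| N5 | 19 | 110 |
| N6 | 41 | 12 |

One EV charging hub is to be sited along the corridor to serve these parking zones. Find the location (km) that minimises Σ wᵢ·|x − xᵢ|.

For a sum of weighted absolute distances on a line, the optimum is the weighted median (not the mean). Total weight W = 677; half-weight = 338.5.
Sort by position and accumulate weight:
  km 19 (N5, w=110) → cum 110
  km 24 (N3, w=50) → cum 160
  km 27 (N4, w=30) → cum 190
  km 39 (N2, w=175) → cum 365  ≥ 338.5 → median here
  km 41 (N6, w=12) → cum 377
  km 52 (N1, w=300) → cum 677
Optimal location: km 39.

x = 39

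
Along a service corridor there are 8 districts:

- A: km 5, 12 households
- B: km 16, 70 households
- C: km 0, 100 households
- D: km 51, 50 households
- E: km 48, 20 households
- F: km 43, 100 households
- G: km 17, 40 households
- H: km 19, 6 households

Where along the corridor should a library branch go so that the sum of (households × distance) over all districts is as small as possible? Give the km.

x = 17

For a sum of weighted absolute distances on a line, the optimum is the weighted median (not the mean). Total weight W = 398; half-weight = 199.
Sort by position and accumulate weight:
  km 0 (C, w=100) → cum 100
  km 5 (A, w=12) → cum 112
  km 16 (B, w=70) → cum 182
  km 17 (G, w=40) → cum 222  ≥ 199 → median here
  km 19 (H, w=6) → cum 228
  km 43 (F, w=100) → cum 328
  km 48 (E, w=20) → cum 348
  km 51 (D, w=50) → cum 398
Optimal location: km 17.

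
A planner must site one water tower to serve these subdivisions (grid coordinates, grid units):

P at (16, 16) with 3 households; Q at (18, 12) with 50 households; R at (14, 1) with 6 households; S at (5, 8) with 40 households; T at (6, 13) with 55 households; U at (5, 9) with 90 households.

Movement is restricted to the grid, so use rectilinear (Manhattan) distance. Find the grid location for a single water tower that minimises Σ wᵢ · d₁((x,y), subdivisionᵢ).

(5, 9)

Manhattan distance separates: Σwᵢ(|x−xᵢ|+|y−yᵢ|) = Σwᵢ|x−xᵢ| + Σwᵢ|y−yᵢ|, so x and y are optimised independently as 1-D weighted medians.
Total weight W = 244; half = 122.
x-coordinate, sorted with cumulative weight:
  x=5 (S, w=40) cum 40
  x=5 (U, w=90) cum 130  ← median
  x=6 (T, w=55) cum 185
  x=14 (R, w=6) cum 191
  x=16 (P, w=3) cum 194
  x=18 (Q, w=50) cum 244
⇒ x* = 5
y-coordinate, sorted with cumulative weight:
  y=1 (R, w=6) cum 6
  y=8 (S, w=40) cum 46
  y=9 (U, w=90) cum 136  ← median
  y=12 (Q, w=50) cum 186
  y=13 (T, w=55) cum 241
  y=16 (P, w=3) cum 244
⇒ y* = 9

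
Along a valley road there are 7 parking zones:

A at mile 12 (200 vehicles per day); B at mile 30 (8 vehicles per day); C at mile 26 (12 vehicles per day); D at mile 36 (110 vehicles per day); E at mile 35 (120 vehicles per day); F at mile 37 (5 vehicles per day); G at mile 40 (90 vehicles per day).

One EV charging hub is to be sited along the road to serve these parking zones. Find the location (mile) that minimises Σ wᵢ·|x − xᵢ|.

For a sum of weighted absolute distances on a line, the optimum is the weighted median (not the mean). Total weight W = 545; half-weight = 272.5.
Sort by position and accumulate weight:
  mile 12 (A, w=200) → cum 200
  mile 26 (C, w=12) → cum 212
  mile 30 (B, w=8) → cum 220
  mile 35 (E, w=120) → cum 340  ≥ 272.5 → median here
  mile 36 (D, w=110) → cum 450
  mile 37 (F, w=5) → cum 455
  mile 40 (G, w=90) → cum 545
Optimal location: mile 35.

x = 35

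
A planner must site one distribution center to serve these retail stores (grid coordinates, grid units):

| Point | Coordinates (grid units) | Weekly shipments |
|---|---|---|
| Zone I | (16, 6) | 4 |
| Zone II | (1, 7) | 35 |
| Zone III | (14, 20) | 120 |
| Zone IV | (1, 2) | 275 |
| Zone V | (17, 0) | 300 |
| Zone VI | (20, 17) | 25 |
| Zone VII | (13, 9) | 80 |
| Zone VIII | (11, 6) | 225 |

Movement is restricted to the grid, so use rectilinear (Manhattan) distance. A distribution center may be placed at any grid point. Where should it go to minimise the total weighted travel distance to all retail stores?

Manhattan distance separates: Σwᵢ(|x−xᵢ|+|y−yᵢ|) = Σwᵢ|x−xᵢ| + Σwᵢ|y−yᵢ|, so x and y are optimised independently as 1-D weighted medians.
Total weight W = 1064; half = 532.
x-coordinate, sorted with cumulative weight:
  x=1 (Zone II, w=35) cum 35
  x=1 (Zone IV, w=275) cum 310
  x=11 (Zone VIII, w=225) cum 535  ← median
  x=13 (Zone VII, w=80) cum 615
  x=14 (Zone III, w=120) cum 735
  x=16 (Zone I, w=4) cum 739
  x=17 (Zone V, w=300) cum 1039
  x=20 (Zone VI, w=25) cum 1064
⇒ x* = 11
y-coordinate, sorted with cumulative weight:
  y=0 (Zone V, w=300) cum 300
  y=2 (Zone IV, w=275) cum 575  ← median
  y=6 (Zone I, w=4) cum 579
  y=6 (Zone VIII, w=225) cum 804
  y=7 (Zone II, w=35) cum 839
  y=9 (Zone VII, w=80) cum 919
  y=17 (Zone VI, w=25) cum 944
  y=20 (Zone III, w=120) cum 1064
⇒ y* = 2

(11, 2)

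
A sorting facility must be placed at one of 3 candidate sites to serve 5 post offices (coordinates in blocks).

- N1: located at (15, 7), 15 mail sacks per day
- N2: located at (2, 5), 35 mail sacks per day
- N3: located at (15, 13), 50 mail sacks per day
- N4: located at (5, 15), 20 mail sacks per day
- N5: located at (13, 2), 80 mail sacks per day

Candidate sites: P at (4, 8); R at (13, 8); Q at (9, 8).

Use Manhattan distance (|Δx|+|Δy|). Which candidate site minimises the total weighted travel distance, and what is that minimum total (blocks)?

Total weighted distance at each candidate:
  P (4, 8): total = 2515
  R (13, 8): total = 1665
  Q (9, 8): total = 2025
Minimum is at R with total 1665 blocks.

R, total 1665 blocks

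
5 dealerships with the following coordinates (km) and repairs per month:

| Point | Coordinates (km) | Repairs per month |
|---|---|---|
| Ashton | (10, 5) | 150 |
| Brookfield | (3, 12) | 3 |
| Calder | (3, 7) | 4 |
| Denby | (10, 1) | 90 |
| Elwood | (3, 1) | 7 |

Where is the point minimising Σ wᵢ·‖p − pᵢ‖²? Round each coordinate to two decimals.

(9.61, 3.59)

The minimiser of Σwᵢ‖p−pᵢ‖² is the weighted centroid p* = (Σwᵢpᵢ)/(Σwᵢ).
Σwᵢ = 254.
Σwᵢxᵢ = 150·10 + 3·3 + 4·3 + 90·10 + 7·3 = 2442.
Σwᵢyᵢ = 150·5 + 3·12 + 4·7 + 90·1 + 7·1 = 911.
x* = 2442/254 = 9.61, y* = 911/254 = 3.59.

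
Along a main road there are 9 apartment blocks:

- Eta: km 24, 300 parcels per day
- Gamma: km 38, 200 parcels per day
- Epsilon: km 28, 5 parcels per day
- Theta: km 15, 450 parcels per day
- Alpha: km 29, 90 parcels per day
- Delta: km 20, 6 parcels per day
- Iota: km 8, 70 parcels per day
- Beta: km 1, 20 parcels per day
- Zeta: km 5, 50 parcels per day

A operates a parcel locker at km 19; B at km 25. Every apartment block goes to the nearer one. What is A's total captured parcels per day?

The indifferent point is the midpoint (19+25)/2 = 22; apartment blocks left of it (closer to A at 19) go to A, those right go to B.
  Beta at 1 (w=20) → A
  Zeta at 5 (w=50) → A
  Iota at 8 (w=70) → A
  Theta at 15 (w=450) → A
  Delta at 20 (w=6) → A
  Eta at 24 (w=300) → B
  Epsilon at 28 (w=5) → B
  Alpha at 29 (w=90) → B
  Gamma at 38 (w=200) → B
A captures 596; B captures 595.

596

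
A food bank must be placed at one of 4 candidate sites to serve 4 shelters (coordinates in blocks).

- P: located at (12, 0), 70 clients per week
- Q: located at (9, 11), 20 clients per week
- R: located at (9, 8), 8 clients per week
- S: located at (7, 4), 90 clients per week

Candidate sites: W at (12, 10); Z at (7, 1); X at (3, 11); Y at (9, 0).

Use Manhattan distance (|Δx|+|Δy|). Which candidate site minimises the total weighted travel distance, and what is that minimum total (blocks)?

Total weighted distance at each candidate:
  W (12, 10): total = 1810
  Z (7, 1): total = 1002
  X (3, 11): total = 2582
  Y (9, 0): total = 1034
Minimum is at Z with total 1002 blocks.

Z, total 1002 blocks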